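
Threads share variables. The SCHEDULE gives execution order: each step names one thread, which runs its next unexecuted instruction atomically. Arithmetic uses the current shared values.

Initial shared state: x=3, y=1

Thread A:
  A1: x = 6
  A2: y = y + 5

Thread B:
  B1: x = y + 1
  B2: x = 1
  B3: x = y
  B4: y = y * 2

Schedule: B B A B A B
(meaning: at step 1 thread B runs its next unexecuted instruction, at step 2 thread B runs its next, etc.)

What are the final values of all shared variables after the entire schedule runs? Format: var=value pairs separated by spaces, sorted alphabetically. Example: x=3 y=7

Step 1: thread B executes B1 (x = y + 1). Shared: x=2 y=1. PCs: A@0 B@1
Step 2: thread B executes B2 (x = 1). Shared: x=1 y=1. PCs: A@0 B@2
Step 3: thread A executes A1 (x = 6). Shared: x=6 y=1. PCs: A@1 B@2
Step 4: thread B executes B3 (x = y). Shared: x=1 y=1. PCs: A@1 B@3
Step 5: thread A executes A2 (y = y + 5). Shared: x=1 y=6. PCs: A@2 B@3
Step 6: thread B executes B4 (y = y * 2). Shared: x=1 y=12. PCs: A@2 B@4

Answer: x=1 y=12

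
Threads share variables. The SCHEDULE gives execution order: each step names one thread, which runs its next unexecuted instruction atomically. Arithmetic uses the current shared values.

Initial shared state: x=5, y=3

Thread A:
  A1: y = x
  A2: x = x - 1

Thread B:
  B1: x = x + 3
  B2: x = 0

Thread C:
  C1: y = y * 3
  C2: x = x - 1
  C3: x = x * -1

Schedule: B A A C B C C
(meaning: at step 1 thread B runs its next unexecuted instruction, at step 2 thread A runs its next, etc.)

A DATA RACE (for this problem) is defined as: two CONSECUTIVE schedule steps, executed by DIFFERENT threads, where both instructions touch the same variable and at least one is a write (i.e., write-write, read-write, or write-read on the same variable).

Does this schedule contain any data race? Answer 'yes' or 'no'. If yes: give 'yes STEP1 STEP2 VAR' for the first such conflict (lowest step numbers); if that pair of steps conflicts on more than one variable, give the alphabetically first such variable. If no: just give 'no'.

Answer: yes 1 2 x

Derivation:
Steps 1,2: B(x = x + 3) vs A(y = x). RACE on x (W-R).
Steps 2,3: same thread (A). No race.
Steps 3,4: A(r=x,w=x) vs C(r=y,w=y). No conflict.
Steps 4,5: C(r=y,w=y) vs B(r=-,w=x). No conflict.
Steps 5,6: B(x = 0) vs C(x = x - 1). RACE on x (W-W).
Steps 6,7: same thread (C). No race.
First conflict at steps 1,2.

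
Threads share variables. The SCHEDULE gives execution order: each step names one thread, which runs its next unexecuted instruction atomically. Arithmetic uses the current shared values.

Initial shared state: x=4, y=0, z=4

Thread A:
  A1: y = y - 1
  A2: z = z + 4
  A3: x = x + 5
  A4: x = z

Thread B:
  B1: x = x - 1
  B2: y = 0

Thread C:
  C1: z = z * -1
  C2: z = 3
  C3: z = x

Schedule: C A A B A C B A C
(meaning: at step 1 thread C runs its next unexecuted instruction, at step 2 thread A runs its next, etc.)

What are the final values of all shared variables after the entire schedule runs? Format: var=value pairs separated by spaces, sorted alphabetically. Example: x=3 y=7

Answer: x=3 y=0 z=3

Derivation:
Step 1: thread C executes C1 (z = z * -1). Shared: x=4 y=0 z=-4. PCs: A@0 B@0 C@1
Step 2: thread A executes A1 (y = y - 1). Shared: x=4 y=-1 z=-4. PCs: A@1 B@0 C@1
Step 3: thread A executes A2 (z = z + 4). Shared: x=4 y=-1 z=0. PCs: A@2 B@0 C@1
Step 4: thread B executes B1 (x = x - 1). Shared: x=3 y=-1 z=0. PCs: A@2 B@1 C@1
Step 5: thread A executes A3 (x = x + 5). Shared: x=8 y=-1 z=0. PCs: A@3 B@1 C@1
Step 6: thread C executes C2 (z = 3). Shared: x=8 y=-1 z=3. PCs: A@3 B@1 C@2
Step 7: thread B executes B2 (y = 0). Shared: x=8 y=0 z=3. PCs: A@3 B@2 C@2
Step 8: thread A executes A4 (x = z). Shared: x=3 y=0 z=3. PCs: A@4 B@2 C@2
Step 9: thread C executes C3 (z = x). Shared: x=3 y=0 z=3. PCs: A@4 B@2 C@3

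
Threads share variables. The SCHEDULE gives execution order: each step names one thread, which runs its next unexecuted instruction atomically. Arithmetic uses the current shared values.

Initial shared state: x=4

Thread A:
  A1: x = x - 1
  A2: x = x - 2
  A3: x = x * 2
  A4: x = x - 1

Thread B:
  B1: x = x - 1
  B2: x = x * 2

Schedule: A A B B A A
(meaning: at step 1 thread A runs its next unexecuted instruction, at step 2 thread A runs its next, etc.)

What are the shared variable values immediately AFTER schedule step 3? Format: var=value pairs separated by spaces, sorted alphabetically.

Answer: x=0

Derivation:
Step 1: thread A executes A1 (x = x - 1). Shared: x=3. PCs: A@1 B@0
Step 2: thread A executes A2 (x = x - 2). Shared: x=1. PCs: A@2 B@0
Step 3: thread B executes B1 (x = x - 1). Shared: x=0. PCs: A@2 B@1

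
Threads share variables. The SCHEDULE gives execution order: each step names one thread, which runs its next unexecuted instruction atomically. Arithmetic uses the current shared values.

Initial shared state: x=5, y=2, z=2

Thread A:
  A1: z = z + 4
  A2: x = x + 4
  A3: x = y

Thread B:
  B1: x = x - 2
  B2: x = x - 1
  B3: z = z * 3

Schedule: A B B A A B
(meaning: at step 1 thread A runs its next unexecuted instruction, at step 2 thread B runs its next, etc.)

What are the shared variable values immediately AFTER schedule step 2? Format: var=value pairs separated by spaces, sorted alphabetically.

Answer: x=3 y=2 z=6

Derivation:
Step 1: thread A executes A1 (z = z + 4). Shared: x=5 y=2 z=6. PCs: A@1 B@0
Step 2: thread B executes B1 (x = x - 2). Shared: x=3 y=2 z=6. PCs: A@1 B@1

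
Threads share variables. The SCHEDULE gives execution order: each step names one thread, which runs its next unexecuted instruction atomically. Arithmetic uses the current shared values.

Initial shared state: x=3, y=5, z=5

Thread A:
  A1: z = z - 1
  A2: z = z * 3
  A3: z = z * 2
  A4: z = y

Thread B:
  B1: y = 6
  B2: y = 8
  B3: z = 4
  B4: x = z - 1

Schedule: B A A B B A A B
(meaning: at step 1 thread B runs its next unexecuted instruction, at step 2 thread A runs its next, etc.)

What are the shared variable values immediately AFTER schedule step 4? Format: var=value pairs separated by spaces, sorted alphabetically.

Answer: x=3 y=8 z=12

Derivation:
Step 1: thread B executes B1 (y = 6). Shared: x=3 y=6 z=5. PCs: A@0 B@1
Step 2: thread A executes A1 (z = z - 1). Shared: x=3 y=6 z=4. PCs: A@1 B@1
Step 3: thread A executes A2 (z = z * 3). Shared: x=3 y=6 z=12. PCs: A@2 B@1
Step 4: thread B executes B2 (y = 8). Shared: x=3 y=8 z=12. PCs: A@2 B@2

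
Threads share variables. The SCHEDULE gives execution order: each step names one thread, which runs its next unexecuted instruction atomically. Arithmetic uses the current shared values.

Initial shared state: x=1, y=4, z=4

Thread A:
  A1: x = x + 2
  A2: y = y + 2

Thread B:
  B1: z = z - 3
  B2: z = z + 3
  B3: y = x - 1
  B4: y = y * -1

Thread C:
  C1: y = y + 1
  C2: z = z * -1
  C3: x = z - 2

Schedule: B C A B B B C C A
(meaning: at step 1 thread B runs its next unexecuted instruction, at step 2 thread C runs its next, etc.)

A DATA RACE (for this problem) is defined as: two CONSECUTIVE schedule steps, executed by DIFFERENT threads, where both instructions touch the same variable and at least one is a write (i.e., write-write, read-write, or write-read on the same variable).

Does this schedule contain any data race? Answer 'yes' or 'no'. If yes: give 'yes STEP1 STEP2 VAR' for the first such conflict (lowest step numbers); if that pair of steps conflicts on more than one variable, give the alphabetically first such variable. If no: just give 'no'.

Answer: no

Derivation:
Steps 1,2: B(r=z,w=z) vs C(r=y,w=y). No conflict.
Steps 2,3: C(r=y,w=y) vs A(r=x,w=x). No conflict.
Steps 3,4: A(r=x,w=x) vs B(r=z,w=z). No conflict.
Steps 4,5: same thread (B). No race.
Steps 5,6: same thread (B). No race.
Steps 6,7: B(r=y,w=y) vs C(r=z,w=z). No conflict.
Steps 7,8: same thread (C). No race.
Steps 8,9: C(r=z,w=x) vs A(r=y,w=y). No conflict.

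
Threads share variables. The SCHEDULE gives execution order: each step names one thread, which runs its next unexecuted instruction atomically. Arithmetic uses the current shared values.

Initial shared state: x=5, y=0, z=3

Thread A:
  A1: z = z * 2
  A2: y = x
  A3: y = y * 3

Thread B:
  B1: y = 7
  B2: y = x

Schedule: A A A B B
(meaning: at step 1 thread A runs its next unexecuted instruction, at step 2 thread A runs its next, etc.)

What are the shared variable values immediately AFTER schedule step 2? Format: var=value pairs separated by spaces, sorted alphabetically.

Step 1: thread A executes A1 (z = z * 2). Shared: x=5 y=0 z=6. PCs: A@1 B@0
Step 2: thread A executes A2 (y = x). Shared: x=5 y=5 z=6. PCs: A@2 B@0

Answer: x=5 y=5 z=6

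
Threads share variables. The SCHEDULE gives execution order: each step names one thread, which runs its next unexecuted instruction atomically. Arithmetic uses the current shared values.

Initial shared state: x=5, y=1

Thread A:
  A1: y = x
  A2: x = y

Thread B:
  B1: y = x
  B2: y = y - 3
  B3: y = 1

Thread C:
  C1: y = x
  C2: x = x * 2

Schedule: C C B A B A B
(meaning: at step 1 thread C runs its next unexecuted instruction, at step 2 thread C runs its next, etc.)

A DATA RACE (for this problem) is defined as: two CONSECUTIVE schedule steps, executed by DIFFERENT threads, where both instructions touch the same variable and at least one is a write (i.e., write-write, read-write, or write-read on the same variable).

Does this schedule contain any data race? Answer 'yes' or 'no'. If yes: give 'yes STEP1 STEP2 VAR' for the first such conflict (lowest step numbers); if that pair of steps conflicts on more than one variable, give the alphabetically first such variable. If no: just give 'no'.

Answer: yes 2 3 x

Derivation:
Steps 1,2: same thread (C). No race.
Steps 2,3: C(x = x * 2) vs B(y = x). RACE on x (W-R).
Steps 3,4: B(y = x) vs A(y = x). RACE on y (W-W).
Steps 4,5: A(y = x) vs B(y = y - 3). RACE on y (W-W).
Steps 5,6: B(y = y - 3) vs A(x = y). RACE on y (W-R).
Steps 6,7: A(x = y) vs B(y = 1). RACE on y (R-W).
First conflict at steps 2,3.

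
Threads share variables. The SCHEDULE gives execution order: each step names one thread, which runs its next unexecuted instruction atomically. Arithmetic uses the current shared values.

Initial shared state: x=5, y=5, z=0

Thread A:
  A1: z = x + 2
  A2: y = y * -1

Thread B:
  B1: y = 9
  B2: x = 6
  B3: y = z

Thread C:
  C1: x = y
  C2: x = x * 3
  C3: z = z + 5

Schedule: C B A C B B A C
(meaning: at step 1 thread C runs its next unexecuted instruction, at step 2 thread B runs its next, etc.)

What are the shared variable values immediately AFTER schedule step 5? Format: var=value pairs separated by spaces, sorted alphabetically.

Step 1: thread C executes C1 (x = y). Shared: x=5 y=5 z=0. PCs: A@0 B@0 C@1
Step 2: thread B executes B1 (y = 9). Shared: x=5 y=9 z=0. PCs: A@0 B@1 C@1
Step 3: thread A executes A1 (z = x + 2). Shared: x=5 y=9 z=7. PCs: A@1 B@1 C@1
Step 4: thread C executes C2 (x = x * 3). Shared: x=15 y=9 z=7. PCs: A@1 B@1 C@2
Step 5: thread B executes B2 (x = 6). Shared: x=6 y=9 z=7. PCs: A@1 B@2 C@2

Answer: x=6 y=9 z=7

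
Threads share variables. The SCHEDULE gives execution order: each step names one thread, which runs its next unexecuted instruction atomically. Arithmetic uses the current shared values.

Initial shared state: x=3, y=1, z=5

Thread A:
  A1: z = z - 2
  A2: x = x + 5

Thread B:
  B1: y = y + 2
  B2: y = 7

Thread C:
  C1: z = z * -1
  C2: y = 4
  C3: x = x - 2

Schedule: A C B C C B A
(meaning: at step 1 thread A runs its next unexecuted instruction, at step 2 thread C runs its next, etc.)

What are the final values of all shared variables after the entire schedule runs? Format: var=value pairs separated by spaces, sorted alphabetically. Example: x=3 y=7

Step 1: thread A executes A1 (z = z - 2). Shared: x=3 y=1 z=3. PCs: A@1 B@0 C@0
Step 2: thread C executes C1 (z = z * -1). Shared: x=3 y=1 z=-3. PCs: A@1 B@0 C@1
Step 3: thread B executes B1 (y = y + 2). Shared: x=3 y=3 z=-3. PCs: A@1 B@1 C@1
Step 4: thread C executes C2 (y = 4). Shared: x=3 y=4 z=-3. PCs: A@1 B@1 C@2
Step 5: thread C executes C3 (x = x - 2). Shared: x=1 y=4 z=-3. PCs: A@1 B@1 C@3
Step 6: thread B executes B2 (y = 7). Shared: x=1 y=7 z=-3. PCs: A@1 B@2 C@3
Step 7: thread A executes A2 (x = x + 5). Shared: x=6 y=7 z=-3. PCs: A@2 B@2 C@3

Answer: x=6 y=7 z=-3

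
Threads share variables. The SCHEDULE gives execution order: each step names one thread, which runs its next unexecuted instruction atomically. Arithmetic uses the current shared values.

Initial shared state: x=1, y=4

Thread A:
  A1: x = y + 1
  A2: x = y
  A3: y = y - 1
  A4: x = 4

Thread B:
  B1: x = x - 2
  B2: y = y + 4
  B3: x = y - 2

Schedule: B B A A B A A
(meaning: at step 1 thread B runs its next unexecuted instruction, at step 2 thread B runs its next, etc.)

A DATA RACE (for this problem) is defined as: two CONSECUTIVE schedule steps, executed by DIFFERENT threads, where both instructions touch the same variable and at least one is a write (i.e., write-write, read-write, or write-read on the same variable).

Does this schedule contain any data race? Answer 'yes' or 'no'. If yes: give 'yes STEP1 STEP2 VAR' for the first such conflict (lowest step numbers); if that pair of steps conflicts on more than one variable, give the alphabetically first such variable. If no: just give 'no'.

Answer: yes 2 3 y

Derivation:
Steps 1,2: same thread (B). No race.
Steps 2,3: B(y = y + 4) vs A(x = y + 1). RACE on y (W-R).
Steps 3,4: same thread (A). No race.
Steps 4,5: A(x = y) vs B(x = y - 2). RACE on x (W-W).
Steps 5,6: B(x = y - 2) vs A(y = y - 1). RACE on y (R-W).
Steps 6,7: same thread (A). No race.
First conflict at steps 2,3.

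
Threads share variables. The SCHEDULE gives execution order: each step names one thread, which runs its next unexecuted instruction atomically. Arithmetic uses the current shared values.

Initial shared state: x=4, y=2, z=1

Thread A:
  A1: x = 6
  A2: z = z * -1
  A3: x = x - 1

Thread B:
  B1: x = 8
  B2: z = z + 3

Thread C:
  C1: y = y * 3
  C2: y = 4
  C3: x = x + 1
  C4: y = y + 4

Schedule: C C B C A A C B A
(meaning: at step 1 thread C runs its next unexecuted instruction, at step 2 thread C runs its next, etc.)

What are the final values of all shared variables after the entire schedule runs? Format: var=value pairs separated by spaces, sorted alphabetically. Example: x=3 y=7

Step 1: thread C executes C1 (y = y * 3). Shared: x=4 y=6 z=1. PCs: A@0 B@0 C@1
Step 2: thread C executes C2 (y = 4). Shared: x=4 y=4 z=1. PCs: A@0 B@0 C@2
Step 3: thread B executes B1 (x = 8). Shared: x=8 y=4 z=1. PCs: A@0 B@1 C@2
Step 4: thread C executes C3 (x = x + 1). Shared: x=9 y=4 z=1. PCs: A@0 B@1 C@3
Step 5: thread A executes A1 (x = 6). Shared: x=6 y=4 z=1. PCs: A@1 B@1 C@3
Step 6: thread A executes A2 (z = z * -1). Shared: x=6 y=4 z=-1. PCs: A@2 B@1 C@3
Step 7: thread C executes C4 (y = y + 4). Shared: x=6 y=8 z=-1. PCs: A@2 B@1 C@4
Step 8: thread B executes B2 (z = z + 3). Shared: x=6 y=8 z=2. PCs: A@2 B@2 C@4
Step 9: thread A executes A3 (x = x - 1). Shared: x=5 y=8 z=2. PCs: A@3 B@2 C@4

Answer: x=5 y=8 z=2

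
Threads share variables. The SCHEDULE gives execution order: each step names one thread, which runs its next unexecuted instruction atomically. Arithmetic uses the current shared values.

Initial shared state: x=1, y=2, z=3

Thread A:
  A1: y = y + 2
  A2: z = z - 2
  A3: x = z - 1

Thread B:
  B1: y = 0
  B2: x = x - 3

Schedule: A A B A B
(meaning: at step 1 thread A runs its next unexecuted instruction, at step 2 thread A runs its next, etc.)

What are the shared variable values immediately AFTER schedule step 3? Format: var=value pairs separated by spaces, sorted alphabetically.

Step 1: thread A executes A1 (y = y + 2). Shared: x=1 y=4 z=3. PCs: A@1 B@0
Step 2: thread A executes A2 (z = z - 2). Shared: x=1 y=4 z=1. PCs: A@2 B@0
Step 3: thread B executes B1 (y = 0). Shared: x=1 y=0 z=1. PCs: A@2 B@1

Answer: x=1 y=0 z=1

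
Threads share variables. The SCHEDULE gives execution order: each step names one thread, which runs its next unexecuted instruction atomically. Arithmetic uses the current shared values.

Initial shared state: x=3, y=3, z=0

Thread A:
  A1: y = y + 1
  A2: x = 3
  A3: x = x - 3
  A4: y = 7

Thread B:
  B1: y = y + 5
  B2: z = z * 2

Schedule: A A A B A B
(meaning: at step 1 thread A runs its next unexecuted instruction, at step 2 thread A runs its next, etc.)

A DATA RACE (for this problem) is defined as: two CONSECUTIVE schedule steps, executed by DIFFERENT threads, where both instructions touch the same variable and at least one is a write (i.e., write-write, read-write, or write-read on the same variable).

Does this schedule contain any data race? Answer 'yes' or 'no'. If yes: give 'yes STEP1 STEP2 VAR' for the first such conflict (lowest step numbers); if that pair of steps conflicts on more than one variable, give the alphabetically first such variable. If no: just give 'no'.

Answer: yes 4 5 y

Derivation:
Steps 1,2: same thread (A). No race.
Steps 2,3: same thread (A). No race.
Steps 3,4: A(r=x,w=x) vs B(r=y,w=y). No conflict.
Steps 4,5: B(y = y + 5) vs A(y = 7). RACE on y (W-W).
Steps 5,6: A(r=-,w=y) vs B(r=z,w=z). No conflict.
First conflict at steps 4,5.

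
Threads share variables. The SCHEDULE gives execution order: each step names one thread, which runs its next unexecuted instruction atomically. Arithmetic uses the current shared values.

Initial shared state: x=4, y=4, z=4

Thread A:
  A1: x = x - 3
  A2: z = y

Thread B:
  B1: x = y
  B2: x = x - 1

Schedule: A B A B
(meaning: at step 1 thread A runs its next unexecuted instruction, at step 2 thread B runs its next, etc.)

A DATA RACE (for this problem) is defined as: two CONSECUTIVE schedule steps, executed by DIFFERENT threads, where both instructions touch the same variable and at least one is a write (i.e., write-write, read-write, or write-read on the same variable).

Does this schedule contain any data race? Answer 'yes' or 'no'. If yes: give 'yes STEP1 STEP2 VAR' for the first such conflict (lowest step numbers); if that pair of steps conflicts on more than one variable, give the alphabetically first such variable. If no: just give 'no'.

Steps 1,2: A(x = x - 3) vs B(x = y). RACE on x (W-W).
Steps 2,3: B(r=y,w=x) vs A(r=y,w=z). No conflict.
Steps 3,4: A(r=y,w=z) vs B(r=x,w=x). No conflict.
First conflict at steps 1,2.

Answer: yes 1 2 x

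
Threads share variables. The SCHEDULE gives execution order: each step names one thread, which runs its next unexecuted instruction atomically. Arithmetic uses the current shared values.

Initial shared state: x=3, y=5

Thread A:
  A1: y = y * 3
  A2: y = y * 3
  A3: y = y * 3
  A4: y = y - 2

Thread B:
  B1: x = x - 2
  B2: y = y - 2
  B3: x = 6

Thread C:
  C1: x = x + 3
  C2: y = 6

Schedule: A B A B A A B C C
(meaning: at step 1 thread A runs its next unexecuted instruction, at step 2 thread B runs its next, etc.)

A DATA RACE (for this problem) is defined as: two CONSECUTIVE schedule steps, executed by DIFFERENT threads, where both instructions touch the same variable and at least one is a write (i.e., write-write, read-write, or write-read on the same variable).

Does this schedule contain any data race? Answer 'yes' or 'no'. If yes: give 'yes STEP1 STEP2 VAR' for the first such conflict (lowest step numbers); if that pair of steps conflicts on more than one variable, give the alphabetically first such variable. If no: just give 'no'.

Steps 1,2: A(r=y,w=y) vs B(r=x,w=x). No conflict.
Steps 2,3: B(r=x,w=x) vs A(r=y,w=y). No conflict.
Steps 3,4: A(y = y * 3) vs B(y = y - 2). RACE on y (W-W).
Steps 4,5: B(y = y - 2) vs A(y = y * 3). RACE on y (W-W).
Steps 5,6: same thread (A). No race.
Steps 6,7: A(r=y,w=y) vs B(r=-,w=x). No conflict.
Steps 7,8: B(x = 6) vs C(x = x + 3). RACE on x (W-W).
Steps 8,9: same thread (C). No race.
First conflict at steps 3,4.

Answer: yes 3 4 y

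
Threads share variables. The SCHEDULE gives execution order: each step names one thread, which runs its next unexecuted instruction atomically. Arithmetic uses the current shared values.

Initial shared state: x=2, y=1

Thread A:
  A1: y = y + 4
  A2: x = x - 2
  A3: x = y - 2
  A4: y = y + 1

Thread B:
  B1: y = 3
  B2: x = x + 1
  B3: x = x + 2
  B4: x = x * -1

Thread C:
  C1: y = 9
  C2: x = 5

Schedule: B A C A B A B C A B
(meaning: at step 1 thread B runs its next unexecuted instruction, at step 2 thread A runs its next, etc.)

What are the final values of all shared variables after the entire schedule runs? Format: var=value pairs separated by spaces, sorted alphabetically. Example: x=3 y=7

Answer: x=-5 y=10

Derivation:
Step 1: thread B executes B1 (y = 3). Shared: x=2 y=3. PCs: A@0 B@1 C@0
Step 2: thread A executes A1 (y = y + 4). Shared: x=2 y=7. PCs: A@1 B@1 C@0
Step 3: thread C executes C1 (y = 9). Shared: x=2 y=9. PCs: A@1 B@1 C@1
Step 4: thread A executes A2 (x = x - 2). Shared: x=0 y=9. PCs: A@2 B@1 C@1
Step 5: thread B executes B2 (x = x + 1). Shared: x=1 y=9. PCs: A@2 B@2 C@1
Step 6: thread A executes A3 (x = y - 2). Shared: x=7 y=9. PCs: A@3 B@2 C@1
Step 7: thread B executes B3 (x = x + 2). Shared: x=9 y=9. PCs: A@3 B@3 C@1
Step 8: thread C executes C2 (x = 5). Shared: x=5 y=9. PCs: A@3 B@3 C@2
Step 9: thread A executes A4 (y = y + 1). Shared: x=5 y=10. PCs: A@4 B@3 C@2
Step 10: thread B executes B4 (x = x * -1). Shared: x=-5 y=10. PCs: A@4 B@4 C@2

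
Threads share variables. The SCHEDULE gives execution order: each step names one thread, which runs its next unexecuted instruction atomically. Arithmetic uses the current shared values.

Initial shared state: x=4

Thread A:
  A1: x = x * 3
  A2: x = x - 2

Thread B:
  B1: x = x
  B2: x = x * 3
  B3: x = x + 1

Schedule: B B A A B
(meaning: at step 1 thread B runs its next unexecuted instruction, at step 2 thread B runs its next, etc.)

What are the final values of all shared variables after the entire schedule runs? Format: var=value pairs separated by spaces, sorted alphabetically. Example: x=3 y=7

Step 1: thread B executes B1 (x = x). Shared: x=4. PCs: A@0 B@1
Step 2: thread B executes B2 (x = x * 3). Shared: x=12. PCs: A@0 B@2
Step 3: thread A executes A1 (x = x * 3). Shared: x=36. PCs: A@1 B@2
Step 4: thread A executes A2 (x = x - 2). Shared: x=34. PCs: A@2 B@2
Step 5: thread B executes B3 (x = x + 1). Shared: x=35. PCs: A@2 B@3

Answer: x=35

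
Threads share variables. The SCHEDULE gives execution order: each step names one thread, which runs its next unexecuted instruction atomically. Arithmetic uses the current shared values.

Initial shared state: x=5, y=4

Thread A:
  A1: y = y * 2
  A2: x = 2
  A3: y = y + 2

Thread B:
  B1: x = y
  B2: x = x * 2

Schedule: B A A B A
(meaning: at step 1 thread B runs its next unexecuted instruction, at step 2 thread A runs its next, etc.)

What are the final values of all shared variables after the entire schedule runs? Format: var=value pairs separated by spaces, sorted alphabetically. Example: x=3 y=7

Step 1: thread B executes B1 (x = y). Shared: x=4 y=4. PCs: A@0 B@1
Step 2: thread A executes A1 (y = y * 2). Shared: x=4 y=8. PCs: A@1 B@1
Step 3: thread A executes A2 (x = 2). Shared: x=2 y=8. PCs: A@2 B@1
Step 4: thread B executes B2 (x = x * 2). Shared: x=4 y=8. PCs: A@2 B@2
Step 5: thread A executes A3 (y = y + 2). Shared: x=4 y=10. PCs: A@3 B@2

Answer: x=4 y=10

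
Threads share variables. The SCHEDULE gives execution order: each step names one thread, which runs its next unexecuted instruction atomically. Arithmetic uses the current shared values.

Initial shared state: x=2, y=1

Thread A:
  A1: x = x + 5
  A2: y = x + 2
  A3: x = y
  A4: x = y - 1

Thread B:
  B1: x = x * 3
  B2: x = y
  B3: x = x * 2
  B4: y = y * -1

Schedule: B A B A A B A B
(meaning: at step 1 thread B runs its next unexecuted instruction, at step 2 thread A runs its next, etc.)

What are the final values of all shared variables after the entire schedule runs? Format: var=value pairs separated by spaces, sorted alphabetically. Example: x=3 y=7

Step 1: thread B executes B1 (x = x * 3). Shared: x=6 y=1. PCs: A@0 B@1
Step 2: thread A executes A1 (x = x + 5). Shared: x=11 y=1. PCs: A@1 B@1
Step 3: thread B executes B2 (x = y). Shared: x=1 y=1. PCs: A@1 B@2
Step 4: thread A executes A2 (y = x + 2). Shared: x=1 y=3. PCs: A@2 B@2
Step 5: thread A executes A3 (x = y). Shared: x=3 y=3. PCs: A@3 B@2
Step 6: thread B executes B3 (x = x * 2). Shared: x=6 y=3. PCs: A@3 B@3
Step 7: thread A executes A4 (x = y - 1). Shared: x=2 y=3. PCs: A@4 B@3
Step 8: thread B executes B4 (y = y * -1). Shared: x=2 y=-3. PCs: A@4 B@4

Answer: x=2 y=-3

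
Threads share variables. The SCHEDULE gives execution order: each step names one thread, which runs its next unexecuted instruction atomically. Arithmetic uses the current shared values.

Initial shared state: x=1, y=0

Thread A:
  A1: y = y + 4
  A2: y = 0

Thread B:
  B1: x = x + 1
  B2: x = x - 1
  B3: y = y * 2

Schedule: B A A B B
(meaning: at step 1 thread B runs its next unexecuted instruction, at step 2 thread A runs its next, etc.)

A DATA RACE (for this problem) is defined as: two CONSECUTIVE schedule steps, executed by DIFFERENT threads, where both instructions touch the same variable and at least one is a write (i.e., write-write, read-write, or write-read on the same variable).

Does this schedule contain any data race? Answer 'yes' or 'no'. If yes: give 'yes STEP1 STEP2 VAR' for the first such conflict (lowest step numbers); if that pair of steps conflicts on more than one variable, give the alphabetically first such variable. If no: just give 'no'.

Answer: no

Derivation:
Steps 1,2: B(r=x,w=x) vs A(r=y,w=y). No conflict.
Steps 2,3: same thread (A). No race.
Steps 3,4: A(r=-,w=y) vs B(r=x,w=x). No conflict.
Steps 4,5: same thread (B). No race.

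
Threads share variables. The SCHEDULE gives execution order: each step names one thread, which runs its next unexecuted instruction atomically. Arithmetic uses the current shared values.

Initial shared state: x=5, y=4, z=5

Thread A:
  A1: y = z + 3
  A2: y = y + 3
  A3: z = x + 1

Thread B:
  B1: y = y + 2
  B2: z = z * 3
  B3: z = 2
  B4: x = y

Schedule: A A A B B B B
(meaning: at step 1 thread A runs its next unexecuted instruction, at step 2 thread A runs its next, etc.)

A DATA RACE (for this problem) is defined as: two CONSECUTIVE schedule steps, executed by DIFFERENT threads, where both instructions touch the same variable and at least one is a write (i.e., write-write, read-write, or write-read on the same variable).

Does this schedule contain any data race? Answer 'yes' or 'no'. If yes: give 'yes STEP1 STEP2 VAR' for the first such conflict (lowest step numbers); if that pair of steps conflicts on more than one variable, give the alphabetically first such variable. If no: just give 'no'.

Answer: no

Derivation:
Steps 1,2: same thread (A). No race.
Steps 2,3: same thread (A). No race.
Steps 3,4: A(r=x,w=z) vs B(r=y,w=y). No conflict.
Steps 4,5: same thread (B). No race.
Steps 5,6: same thread (B). No race.
Steps 6,7: same thread (B). No race.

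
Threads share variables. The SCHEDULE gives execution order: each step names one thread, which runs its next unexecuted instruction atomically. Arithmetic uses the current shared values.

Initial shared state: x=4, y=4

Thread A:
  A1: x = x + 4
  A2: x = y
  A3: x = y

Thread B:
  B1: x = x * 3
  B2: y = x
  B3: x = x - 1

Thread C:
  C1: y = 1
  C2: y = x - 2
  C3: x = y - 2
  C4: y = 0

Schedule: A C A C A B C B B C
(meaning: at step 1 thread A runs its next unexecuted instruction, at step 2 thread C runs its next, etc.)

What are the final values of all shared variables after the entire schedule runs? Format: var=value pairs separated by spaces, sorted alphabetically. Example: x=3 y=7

Answer: x=-4 y=0

Derivation:
Step 1: thread A executes A1 (x = x + 4). Shared: x=8 y=4. PCs: A@1 B@0 C@0
Step 2: thread C executes C1 (y = 1). Shared: x=8 y=1. PCs: A@1 B@0 C@1
Step 3: thread A executes A2 (x = y). Shared: x=1 y=1. PCs: A@2 B@0 C@1
Step 4: thread C executes C2 (y = x - 2). Shared: x=1 y=-1. PCs: A@2 B@0 C@2
Step 5: thread A executes A3 (x = y). Shared: x=-1 y=-1. PCs: A@3 B@0 C@2
Step 6: thread B executes B1 (x = x * 3). Shared: x=-3 y=-1. PCs: A@3 B@1 C@2
Step 7: thread C executes C3 (x = y - 2). Shared: x=-3 y=-1. PCs: A@3 B@1 C@3
Step 8: thread B executes B2 (y = x). Shared: x=-3 y=-3. PCs: A@3 B@2 C@3
Step 9: thread B executes B3 (x = x - 1). Shared: x=-4 y=-3. PCs: A@3 B@3 C@3
Step 10: thread C executes C4 (y = 0). Shared: x=-4 y=0. PCs: A@3 B@3 C@4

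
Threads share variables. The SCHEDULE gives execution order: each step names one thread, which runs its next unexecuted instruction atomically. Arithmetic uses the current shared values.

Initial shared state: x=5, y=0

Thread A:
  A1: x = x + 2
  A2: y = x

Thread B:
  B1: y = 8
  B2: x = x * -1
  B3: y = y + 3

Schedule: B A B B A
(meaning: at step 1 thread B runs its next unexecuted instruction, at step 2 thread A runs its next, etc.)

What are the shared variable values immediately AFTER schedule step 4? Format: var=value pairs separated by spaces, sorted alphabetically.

Answer: x=-7 y=11

Derivation:
Step 1: thread B executes B1 (y = 8). Shared: x=5 y=8. PCs: A@0 B@1
Step 2: thread A executes A1 (x = x + 2). Shared: x=7 y=8. PCs: A@1 B@1
Step 3: thread B executes B2 (x = x * -1). Shared: x=-7 y=8. PCs: A@1 B@2
Step 4: thread B executes B3 (y = y + 3). Shared: x=-7 y=11. PCs: A@1 B@3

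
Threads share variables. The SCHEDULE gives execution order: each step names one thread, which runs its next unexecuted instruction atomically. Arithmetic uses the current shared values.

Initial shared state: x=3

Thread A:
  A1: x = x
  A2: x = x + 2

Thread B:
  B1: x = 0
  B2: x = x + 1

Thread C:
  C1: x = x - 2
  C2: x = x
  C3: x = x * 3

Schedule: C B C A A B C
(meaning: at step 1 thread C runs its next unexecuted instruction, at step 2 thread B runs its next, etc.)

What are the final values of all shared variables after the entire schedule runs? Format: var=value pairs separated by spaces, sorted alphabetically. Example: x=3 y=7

Answer: x=9

Derivation:
Step 1: thread C executes C1 (x = x - 2). Shared: x=1. PCs: A@0 B@0 C@1
Step 2: thread B executes B1 (x = 0). Shared: x=0. PCs: A@0 B@1 C@1
Step 3: thread C executes C2 (x = x). Shared: x=0. PCs: A@0 B@1 C@2
Step 4: thread A executes A1 (x = x). Shared: x=0. PCs: A@1 B@1 C@2
Step 5: thread A executes A2 (x = x + 2). Shared: x=2. PCs: A@2 B@1 C@2
Step 6: thread B executes B2 (x = x + 1). Shared: x=3. PCs: A@2 B@2 C@2
Step 7: thread C executes C3 (x = x * 3). Shared: x=9. PCs: A@2 B@2 C@3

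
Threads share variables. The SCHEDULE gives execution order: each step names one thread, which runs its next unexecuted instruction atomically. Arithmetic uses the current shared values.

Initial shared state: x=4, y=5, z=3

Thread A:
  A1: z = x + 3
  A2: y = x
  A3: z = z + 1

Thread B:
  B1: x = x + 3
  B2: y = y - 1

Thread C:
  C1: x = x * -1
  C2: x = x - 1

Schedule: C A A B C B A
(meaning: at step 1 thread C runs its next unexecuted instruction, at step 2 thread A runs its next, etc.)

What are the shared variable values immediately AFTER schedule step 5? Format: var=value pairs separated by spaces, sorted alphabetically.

Step 1: thread C executes C1 (x = x * -1). Shared: x=-4 y=5 z=3. PCs: A@0 B@0 C@1
Step 2: thread A executes A1 (z = x + 3). Shared: x=-4 y=5 z=-1. PCs: A@1 B@0 C@1
Step 3: thread A executes A2 (y = x). Shared: x=-4 y=-4 z=-1. PCs: A@2 B@0 C@1
Step 4: thread B executes B1 (x = x + 3). Shared: x=-1 y=-4 z=-1. PCs: A@2 B@1 C@1
Step 5: thread C executes C2 (x = x - 1). Shared: x=-2 y=-4 z=-1. PCs: A@2 B@1 C@2

Answer: x=-2 y=-4 z=-1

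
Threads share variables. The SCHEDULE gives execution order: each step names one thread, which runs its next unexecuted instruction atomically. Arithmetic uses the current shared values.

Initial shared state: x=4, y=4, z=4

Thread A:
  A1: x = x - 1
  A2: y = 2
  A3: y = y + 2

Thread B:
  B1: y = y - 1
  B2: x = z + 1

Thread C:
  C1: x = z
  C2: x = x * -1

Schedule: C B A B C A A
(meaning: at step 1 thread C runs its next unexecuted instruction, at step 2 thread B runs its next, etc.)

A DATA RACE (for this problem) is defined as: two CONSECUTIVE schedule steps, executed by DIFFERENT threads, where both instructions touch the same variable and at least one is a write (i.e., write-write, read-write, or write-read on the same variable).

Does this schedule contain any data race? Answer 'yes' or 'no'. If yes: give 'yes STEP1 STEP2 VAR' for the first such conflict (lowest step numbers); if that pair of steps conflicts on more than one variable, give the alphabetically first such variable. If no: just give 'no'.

Steps 1,2: C(r=z,w=x) vs B(r=y,w=y). No conflict.
Steps 2,3: B(r=y,w=y) vs A(r=x,w=x). No conflict.
Steps 3,4: A(x = x - 1) vs B(x = z + 1). RACE on x (W-W).
Steps 4,5: B(x = z + 1) vs C(x = x * -1). RACE on x (W-W).
Steps 5,6: C(r=x,w=x) vs A(r=-,w=y). No conflict.
Steps 6,7: same thread (A). No race.
First conflict at steps 3,4.

Answer: yes 3 4 x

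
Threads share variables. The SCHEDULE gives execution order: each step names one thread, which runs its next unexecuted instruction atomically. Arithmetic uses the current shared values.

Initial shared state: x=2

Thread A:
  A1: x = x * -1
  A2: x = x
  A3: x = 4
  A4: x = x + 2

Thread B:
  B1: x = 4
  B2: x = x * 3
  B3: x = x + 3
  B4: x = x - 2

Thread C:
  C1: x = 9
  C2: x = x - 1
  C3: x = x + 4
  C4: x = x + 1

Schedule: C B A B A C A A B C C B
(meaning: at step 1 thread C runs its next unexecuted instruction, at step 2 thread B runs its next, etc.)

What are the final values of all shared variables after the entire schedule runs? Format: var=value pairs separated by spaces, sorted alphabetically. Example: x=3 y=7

Answer: x=12

Derivation:
Step 1: thread C executes C1 (x = 9). Shared: x=9. PCs: A@0 B@0 C@1
Step 2: thread B executes B1 (x = 4). Shared: x=4. PCs: A@0 B@1 C@1
Step 3: thread A executes A1 (x = x * -1). Shared: x=-4. PCs: A@1 B@1 C@1
Step 4: thread B executes B2 (x = x * 3). Shared: x=-12. PCs: A@1 B@2 C@1
Step 5: thread A executes A2 (x = x). Shared: x=-12. PCs: A@2 B@2 C@1
Step 6: thread C executes C2 (x = x - 1). Shared: x=-13. PCs: A@2 B@2 C@2
Step 7: thread A executes A3 (x = 4). Shared: x=4. PCs: A@3 B@2 C@2
Step 8: thread A executes A4 (x = x + 2). Shared: x=6. PCs: A@4 B@2 C@2
Step 9: thread B executes B3 (x = x + 3). Shared: x=9. PCs: A@4 B@3 C@2
Step 10: thread C executes C3 (x = x + 4). Shared: x=13. PCs: A@4 B@3 C@3
Step 11: thread C executes C4 (x = x + 1). Shared: x=14. PCs: A@4 B@3 C@4
Step 12: thread B executes B4 (x = x - 2). Shared: x=12. PCs: A@4 B@4 C@4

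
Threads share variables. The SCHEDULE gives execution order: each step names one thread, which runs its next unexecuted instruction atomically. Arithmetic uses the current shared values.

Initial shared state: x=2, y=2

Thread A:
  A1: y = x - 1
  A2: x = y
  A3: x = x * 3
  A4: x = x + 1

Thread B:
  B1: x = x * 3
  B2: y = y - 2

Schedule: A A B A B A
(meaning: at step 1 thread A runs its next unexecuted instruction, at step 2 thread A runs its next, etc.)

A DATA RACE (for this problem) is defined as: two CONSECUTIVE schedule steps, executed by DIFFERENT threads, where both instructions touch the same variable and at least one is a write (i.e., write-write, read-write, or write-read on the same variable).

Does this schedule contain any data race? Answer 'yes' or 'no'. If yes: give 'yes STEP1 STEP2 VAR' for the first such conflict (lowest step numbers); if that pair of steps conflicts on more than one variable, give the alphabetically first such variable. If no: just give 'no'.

Answer: yes 2 3 x

Derivation:
Steps 1,2: same thread (A). No race.
Steps 2,3: A(x = y) vs B(x = x * 3). RACE on x (W-W).
Steps 3,4: B(x = x * 3) vs A(x = x * 3). RACE on x (W-W).
Steps 4,5: A(r=x,w=x) vs B(r=y,w=y). No conflict.
Steps 5,6: B(r=y,w=y) vs A(r=x,w=x). No conflict.
First conflict at steps 2,3.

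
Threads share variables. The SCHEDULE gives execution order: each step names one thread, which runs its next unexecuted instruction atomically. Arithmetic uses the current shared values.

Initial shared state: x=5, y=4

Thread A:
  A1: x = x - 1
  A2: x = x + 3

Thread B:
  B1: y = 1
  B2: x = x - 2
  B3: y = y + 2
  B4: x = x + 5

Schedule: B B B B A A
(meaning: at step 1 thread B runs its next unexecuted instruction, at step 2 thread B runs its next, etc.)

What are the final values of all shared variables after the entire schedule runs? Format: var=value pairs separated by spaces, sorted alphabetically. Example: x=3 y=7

Step 1: thread B executes B1 (y = 1). Shared: x=5 y=1. PCs: A@0 B@1
Step 2: thread B executes B2 (x = x - 2). Shared: x=3 y=1. PCs: A@0 B@2
Step 3: thread B executes B3 (y = y + 2). Shared: x=3 y=3. PCs: A@0 B@3
Step 4: thread B executes B4 (x = x + 5). Shared: x=8 y=3. PCs: A@0 B@4
Step 5: thread A executes A1 (x = x - 1). Shared: x=7 y=3. PCs: A@1 B@4
Step 6: thread A executes A2 (x = x + 3). Shared: x=10 y=3. PCs: A@2 B@4

Answer: x=10 y=3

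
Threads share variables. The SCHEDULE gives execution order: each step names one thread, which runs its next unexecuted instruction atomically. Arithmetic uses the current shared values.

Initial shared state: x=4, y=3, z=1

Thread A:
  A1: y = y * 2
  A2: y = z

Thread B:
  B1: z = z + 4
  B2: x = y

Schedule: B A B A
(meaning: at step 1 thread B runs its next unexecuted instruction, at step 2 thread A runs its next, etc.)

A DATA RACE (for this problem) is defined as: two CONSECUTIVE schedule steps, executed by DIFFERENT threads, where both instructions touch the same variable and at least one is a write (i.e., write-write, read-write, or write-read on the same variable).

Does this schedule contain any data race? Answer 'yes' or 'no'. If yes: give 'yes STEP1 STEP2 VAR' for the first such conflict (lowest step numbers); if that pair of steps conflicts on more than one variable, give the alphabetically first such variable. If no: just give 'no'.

Steps 1,2: B(r=z,w=z) vs A(r=y,w=y). No conflict.
Steps 2,3: A(y = y * 2) vs B(x = y). RACE on y (W-R).
Steps 3,4: B(x = y) vs A(y = z). RACE on y (R-W).
First conflict at steps 2,3.

Answer: yes 2 3 y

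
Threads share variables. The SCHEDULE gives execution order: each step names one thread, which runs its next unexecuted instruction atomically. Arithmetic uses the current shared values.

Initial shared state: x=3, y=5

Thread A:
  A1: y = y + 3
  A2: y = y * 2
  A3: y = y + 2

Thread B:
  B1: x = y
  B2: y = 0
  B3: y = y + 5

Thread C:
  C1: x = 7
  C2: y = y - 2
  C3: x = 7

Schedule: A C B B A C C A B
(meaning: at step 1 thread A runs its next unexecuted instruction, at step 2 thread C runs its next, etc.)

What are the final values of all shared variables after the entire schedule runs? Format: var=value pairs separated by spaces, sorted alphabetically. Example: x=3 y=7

Step 1: thread A executes A1 (y = y + 3). Shared: x=3 y=8. PCs: A@1 B@0 C@0
Step 2: thread C executes C1 (x = 7). Shared: x=7 y=8. PCs: A@1 B@0 C@1
Step 3: thread B executes B1 (x = y). Shared: x=8 y=8. PCs: A@1 B@1 C@1
Step 4: thread B executes B2 (y = 0). Shared: x=8 y=0. PCs: A@1 B@2 C@1
Step 5: thread A executes A2 (y = y * 2). Shared: x=8 y=0. PCs: A@2 B@2 C@1
Step 6: thread C executes C2 (y = y - 2). Shared: x=8 y=-2. PCs: A@2 B@2 C@2
Step 7: thread C executes C3 (x = 7). Shared: x=7 y=-2. PCs: A@2 B@2 C@3
Step 8: thread A executes A3 (y = y + 2). Shared: x=7 y=0. PCs: A@3 B@2 C@3
Step 9: thread B executes B3 (y = y + 5). Shared: x=7 y=5. PCs: A@3 B@3 C@3

Answer: x=7 y=5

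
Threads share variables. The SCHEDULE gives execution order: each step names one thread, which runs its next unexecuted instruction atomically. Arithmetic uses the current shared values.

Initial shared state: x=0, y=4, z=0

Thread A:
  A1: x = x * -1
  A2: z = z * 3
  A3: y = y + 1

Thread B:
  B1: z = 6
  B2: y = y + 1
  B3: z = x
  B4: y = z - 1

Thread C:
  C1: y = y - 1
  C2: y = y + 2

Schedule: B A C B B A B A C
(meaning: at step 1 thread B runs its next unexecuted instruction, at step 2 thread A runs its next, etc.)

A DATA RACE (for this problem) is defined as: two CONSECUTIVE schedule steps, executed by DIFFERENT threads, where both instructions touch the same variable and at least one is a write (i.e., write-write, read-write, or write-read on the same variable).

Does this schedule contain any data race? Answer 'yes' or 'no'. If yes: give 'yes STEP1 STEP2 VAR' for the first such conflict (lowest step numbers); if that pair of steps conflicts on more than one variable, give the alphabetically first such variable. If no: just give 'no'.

Answer: yes 3 4 y

Derivation:
Steps 1,2: B(r=-,w=z) vs A(r=x,w=x). No conflict.
Steps 2,3: A(r=x,w=x) vs C(r=y,w=y). No conflict.
Steps 3,4: C(y = y - 1) vs B(y = y + 1). RACE on y (W-W).
Steps 4,5: same thread (B). No race.
Steps 5,6: B(z = x) vs A(z = z * 3). RACE on z (W-W).
Steps 6,7: A(z = z * 3) vs B(y = z - 1). RACE on z (W-R).
Steps 7,8: B(y = z - 1) vs A(y = y + 1). RACE on y (W-W).
Steps 8,9: A(y = y + 1) vs C(y = y + 2). RACE on y (W-W).
First conflict at steps 3,4.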